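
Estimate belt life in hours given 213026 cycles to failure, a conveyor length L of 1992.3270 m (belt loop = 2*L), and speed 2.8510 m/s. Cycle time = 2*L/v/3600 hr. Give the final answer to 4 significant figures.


cycle_time = 2 * 1992.3270 / 2.8510 / 3600 = 0.388232 hr
life = 213026 * 0.388232 = 82700 hours


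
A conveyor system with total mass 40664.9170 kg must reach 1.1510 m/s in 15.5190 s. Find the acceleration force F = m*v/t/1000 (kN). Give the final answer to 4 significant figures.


F = 40664.9170 * 1.1510 / 15.5190 / 1000
F = 3.016 kN


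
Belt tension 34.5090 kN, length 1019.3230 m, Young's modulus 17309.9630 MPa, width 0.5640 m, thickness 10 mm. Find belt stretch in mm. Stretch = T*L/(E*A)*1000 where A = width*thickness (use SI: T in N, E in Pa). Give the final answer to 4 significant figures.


A = 0.5640 * 0.01 = 0.00564 m^2
Stretch = 34.5090*1000 * 1019.3230 / (17309.9630e6 * 0.00564) * 1000
Stretch = 360.3 mm


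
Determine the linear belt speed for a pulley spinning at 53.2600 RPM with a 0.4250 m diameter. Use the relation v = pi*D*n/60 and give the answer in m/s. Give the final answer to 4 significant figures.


v = pi * 0.4250 * 53.2600 / 60
v = 1.185 m/s


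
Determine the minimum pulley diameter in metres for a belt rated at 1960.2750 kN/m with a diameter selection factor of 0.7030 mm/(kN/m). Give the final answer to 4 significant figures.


D = 1960.2750 * 0.7030 / 1000
D = 1.378 m


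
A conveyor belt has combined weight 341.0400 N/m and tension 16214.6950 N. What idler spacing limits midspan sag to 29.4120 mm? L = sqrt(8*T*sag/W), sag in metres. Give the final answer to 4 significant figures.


sag = 29.4120/1000 = 0.029412 m
L = sqrt(8 * 16214.6950 * 0.029412 / 341.0400)
L = 3.345 m


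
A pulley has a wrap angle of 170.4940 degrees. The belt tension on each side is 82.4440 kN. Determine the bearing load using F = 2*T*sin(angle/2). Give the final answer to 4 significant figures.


F = 2 * 82.4440 * sin(170.4940/2 deg)
F = 164.3 kN


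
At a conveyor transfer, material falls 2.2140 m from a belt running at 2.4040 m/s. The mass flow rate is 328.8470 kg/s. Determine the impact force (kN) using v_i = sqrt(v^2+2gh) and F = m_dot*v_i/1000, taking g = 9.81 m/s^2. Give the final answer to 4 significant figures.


v_i = sqrt(2.4040^2 + 2*9.81*2.2140) = 7.01555 m/s
F = 328.8470 * 7.01555 / 1000
F = 2.307 kN


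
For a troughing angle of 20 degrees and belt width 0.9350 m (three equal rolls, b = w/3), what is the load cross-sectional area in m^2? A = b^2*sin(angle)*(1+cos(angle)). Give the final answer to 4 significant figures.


b = 0.9350/3 = 0.311667 m
A = 0.311667^2 * sin(20 deg) * (1 + cos(20 deg))
A = 0.06444 m^2


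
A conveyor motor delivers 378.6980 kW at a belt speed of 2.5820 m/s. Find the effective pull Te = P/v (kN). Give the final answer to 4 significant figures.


Te = P / v = 378.6980 / 2.5820
Te = 146.7 kN


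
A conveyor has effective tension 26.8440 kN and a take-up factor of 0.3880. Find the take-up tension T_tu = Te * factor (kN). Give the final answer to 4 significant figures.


T_tu = 26.8440 * 0.3880
T_tu = 10.42 kN


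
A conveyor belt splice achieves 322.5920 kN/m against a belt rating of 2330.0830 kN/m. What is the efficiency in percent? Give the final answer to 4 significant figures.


Eff = 322.5920 / 2330.0830 * 100
Eff = 13.84 %


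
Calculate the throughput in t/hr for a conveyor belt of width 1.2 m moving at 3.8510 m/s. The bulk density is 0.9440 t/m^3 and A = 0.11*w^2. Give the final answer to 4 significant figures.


A = 0.11 * 1.2^2 = 0.1584 m^2
C = 0.1584 * 3.8510 * 0.9440 * 3600
C = 2073 t/hr


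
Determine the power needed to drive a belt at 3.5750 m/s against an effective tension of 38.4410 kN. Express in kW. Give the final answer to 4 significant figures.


P = Te * v = 38.4410 * 3.5750
P = 137.4 kW


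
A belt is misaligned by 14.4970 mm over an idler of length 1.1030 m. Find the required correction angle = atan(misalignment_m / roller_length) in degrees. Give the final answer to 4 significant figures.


misalign_m = 14.4970 / 1000 = 0.014497 m
angle = atan(0.014497 / 1.1030)
angle = 0.7530 deg


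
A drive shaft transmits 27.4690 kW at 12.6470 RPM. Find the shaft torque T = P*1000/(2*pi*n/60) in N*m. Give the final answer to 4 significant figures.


omega = 2*pi*12.6470/60 = 1.32439 rad/s
T = 27.4690*1000 / 1.32439
T = 20740 N*m


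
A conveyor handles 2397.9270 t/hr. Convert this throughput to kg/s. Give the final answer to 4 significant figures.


m_dot = 2397.9270 * 1000 / 3600
m_dot = 666.1 kg/s


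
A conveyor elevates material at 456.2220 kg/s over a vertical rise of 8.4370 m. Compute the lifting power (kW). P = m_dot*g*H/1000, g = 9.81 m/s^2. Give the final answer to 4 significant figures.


P = 456.2220 * 9.81 * 8.4370 / 1000
P = 37.76 kW


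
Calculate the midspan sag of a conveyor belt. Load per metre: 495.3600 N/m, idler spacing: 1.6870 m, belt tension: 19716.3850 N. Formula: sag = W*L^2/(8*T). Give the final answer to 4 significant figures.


sag = 495.3600 * 1.6870^2 / (8 * 19716.3850)
sag = 0.008938 m


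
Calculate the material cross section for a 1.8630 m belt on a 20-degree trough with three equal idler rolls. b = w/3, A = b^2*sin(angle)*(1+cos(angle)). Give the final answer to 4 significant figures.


b = 1.8630/3 = 0.621 m
A = 0.621^2 * sin(20 deg) * (1 + cos(20 deg))
A = 0.2558 m^2


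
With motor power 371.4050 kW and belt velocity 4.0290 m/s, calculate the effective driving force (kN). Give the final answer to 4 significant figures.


Te = P / v = 371.4050 / 4.0290
Te = 92.18 kN


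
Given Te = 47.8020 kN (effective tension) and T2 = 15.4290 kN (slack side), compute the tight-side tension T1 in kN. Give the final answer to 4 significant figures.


T1 = Te + T2 = 47.8020 + 15.4290
T1 = 63.23 kN


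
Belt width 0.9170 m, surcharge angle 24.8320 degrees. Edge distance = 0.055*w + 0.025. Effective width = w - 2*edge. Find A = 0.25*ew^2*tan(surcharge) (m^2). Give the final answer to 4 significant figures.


edge = 0.055*0.9170 + 0.025 = 0.075435 m
ew = 0.9170 - 2*0.075435 = 0.76613 m
A = 0.25 * 0.76613^2 * tan(24.8320 deg)
A = 0.06790 m^2


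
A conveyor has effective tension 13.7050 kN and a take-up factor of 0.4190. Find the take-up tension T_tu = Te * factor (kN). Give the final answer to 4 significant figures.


T_tu = 13.7050 * 0.4190
T_tu = 5.742 kN


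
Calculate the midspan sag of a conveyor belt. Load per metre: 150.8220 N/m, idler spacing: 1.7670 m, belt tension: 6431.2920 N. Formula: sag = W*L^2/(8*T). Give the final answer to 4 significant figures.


sag = 150.8220 * 1.7670^2 / (8 * 6431.2920)
sag = 0.009153 m


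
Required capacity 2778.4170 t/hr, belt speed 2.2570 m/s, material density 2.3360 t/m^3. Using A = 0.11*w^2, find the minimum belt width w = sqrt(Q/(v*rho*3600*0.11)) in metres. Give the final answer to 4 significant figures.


A_req = 2778.4170 / (2.2570 * 2.3360 * 3600) = 0.146383 m^2
w = sqrt(0.146383 / 0.11)
w = 1.154 m


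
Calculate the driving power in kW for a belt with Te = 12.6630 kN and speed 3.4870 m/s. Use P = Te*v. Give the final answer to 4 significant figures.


P = Te * v = 12.6630 * 3.4870
P = 44.16 kW


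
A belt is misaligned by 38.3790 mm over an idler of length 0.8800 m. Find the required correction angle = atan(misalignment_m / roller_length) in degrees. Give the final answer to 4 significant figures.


misalign_m = 38.3790 / 1000 = 0.038379 m
angle = atan(0.038379 / 0.8800)
angle = 2.497 deg


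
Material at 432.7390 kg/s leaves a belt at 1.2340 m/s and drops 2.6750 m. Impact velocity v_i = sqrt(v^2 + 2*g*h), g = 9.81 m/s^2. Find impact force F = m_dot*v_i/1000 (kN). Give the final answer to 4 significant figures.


v_i = sqrt(1.2340^2 + 2*9.81*2.6750) = 7.34889 m/s
F = 432.7390 * 7.34889 / 1000
F = 3.180 kN


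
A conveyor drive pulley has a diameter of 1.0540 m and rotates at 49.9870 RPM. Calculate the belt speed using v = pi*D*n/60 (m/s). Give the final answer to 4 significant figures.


v = pi * 1.0540 * 49.9870 / 60
v = 2.759 m/s


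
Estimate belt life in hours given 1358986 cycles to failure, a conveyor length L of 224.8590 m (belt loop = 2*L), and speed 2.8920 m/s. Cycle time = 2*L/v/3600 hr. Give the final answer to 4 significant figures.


cycle_time = 2 * 224.8590 / 2.8920 / 3600 = 0.0431956 hr
life = 1358986 * 0.0431956 = 58700 hours


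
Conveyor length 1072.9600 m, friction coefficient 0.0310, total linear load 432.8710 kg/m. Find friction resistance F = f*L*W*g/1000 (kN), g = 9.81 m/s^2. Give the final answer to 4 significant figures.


F = 0.0310 * 1072.9600 * 432.8710 * 9.81 / 1000
F = 141.2 kN


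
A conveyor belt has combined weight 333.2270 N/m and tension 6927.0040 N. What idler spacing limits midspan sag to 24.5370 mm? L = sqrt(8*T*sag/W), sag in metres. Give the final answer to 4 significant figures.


sag = 24.5370/1000 = 0.024537 m
L = sqrt(8 * 6927.0040 * 0.024537 / 333.2270)
L = 2.020 m


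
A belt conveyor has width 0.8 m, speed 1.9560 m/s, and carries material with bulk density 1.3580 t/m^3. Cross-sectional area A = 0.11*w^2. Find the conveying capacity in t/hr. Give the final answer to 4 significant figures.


A = 0.11 * 0.8^2 = 0.0704 m^2
C = 0.0704 * 1.9560 * 1.3580 * 3600
C = 673.2 t/hr


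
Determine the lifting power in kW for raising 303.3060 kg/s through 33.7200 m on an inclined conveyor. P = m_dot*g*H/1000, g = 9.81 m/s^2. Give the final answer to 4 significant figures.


P = 303.3060 * 9.81 * 33.7200 / 1000
P = 100.3 kW


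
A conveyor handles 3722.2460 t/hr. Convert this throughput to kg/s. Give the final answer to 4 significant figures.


m_dot = 3722.2460 * 1000 / 3600
m_dot = 1034 kg/s


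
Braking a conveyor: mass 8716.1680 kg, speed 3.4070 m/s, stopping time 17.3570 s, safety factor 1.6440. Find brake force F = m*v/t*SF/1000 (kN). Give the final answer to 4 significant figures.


F = 8716.1680 * 3.4070 / 17.3570 * 1.6440 / 1000
F = 2.813 kN


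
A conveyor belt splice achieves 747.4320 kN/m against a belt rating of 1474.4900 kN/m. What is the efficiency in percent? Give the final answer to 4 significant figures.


Eff = 747.4320 / 1474.4900 * 100
Eff = 50.69 %


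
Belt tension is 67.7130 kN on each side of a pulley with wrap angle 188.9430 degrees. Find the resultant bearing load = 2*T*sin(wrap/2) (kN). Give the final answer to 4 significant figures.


F = 2 * 67.7130 * sin(188.9430/2 deg)
F = 135.0 kN


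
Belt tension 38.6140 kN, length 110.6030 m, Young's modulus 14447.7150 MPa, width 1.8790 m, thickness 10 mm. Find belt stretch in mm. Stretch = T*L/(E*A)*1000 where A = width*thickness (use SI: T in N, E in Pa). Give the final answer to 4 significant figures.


A = 1.8790 * 0.01 = 0.01879 m^2
Stretch = 38.6140*1000 * 110.6030 / (14447.7150e6 * 0.01879) * 1000
Stretch = 15.73 mm


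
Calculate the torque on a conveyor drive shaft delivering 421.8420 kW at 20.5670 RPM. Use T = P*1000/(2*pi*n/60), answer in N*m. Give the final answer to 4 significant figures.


omega = 2*pi*20.5670/60 = 2.15377 rad/s
T = 421.8420*1000 / 2.15377
T = 195900 N*m


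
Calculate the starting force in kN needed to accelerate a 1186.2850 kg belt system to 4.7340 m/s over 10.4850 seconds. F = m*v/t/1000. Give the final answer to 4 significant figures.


F = 1186.2850 * 4.7340 / 10.4850 / 1000
F = 0.5356 kN


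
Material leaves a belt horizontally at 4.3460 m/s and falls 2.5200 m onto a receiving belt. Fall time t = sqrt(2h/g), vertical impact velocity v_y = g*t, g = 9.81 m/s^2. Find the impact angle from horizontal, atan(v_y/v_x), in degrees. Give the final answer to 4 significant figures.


t = sqrt(2*2.5200/9.81) = 0.716772 s
v_y = 9.81 * 0.716772 = 7.03153 m/s
angle = atan(7.03153 / 4.3460) = 58.28 deg


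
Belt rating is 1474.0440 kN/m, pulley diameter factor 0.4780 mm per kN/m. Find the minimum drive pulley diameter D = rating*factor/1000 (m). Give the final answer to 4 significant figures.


D = 1474.0440 * 0.4780 / 1000
D = 0.7046 m


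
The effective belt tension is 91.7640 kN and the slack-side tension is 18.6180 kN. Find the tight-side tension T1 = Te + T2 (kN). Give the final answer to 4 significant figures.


T1 = Te + T2 = 91.7640 + 18.6180
T1 = 110.4 kN


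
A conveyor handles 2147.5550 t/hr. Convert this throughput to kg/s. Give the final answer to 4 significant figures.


m_dot = 2147.5550 * 1000 / 3600
m_dot = 596.5 kg/s


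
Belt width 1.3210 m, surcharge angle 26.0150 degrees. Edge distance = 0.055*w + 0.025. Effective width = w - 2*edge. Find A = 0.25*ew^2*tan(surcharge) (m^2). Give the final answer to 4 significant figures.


edge = 0.055*1.3210 + 0.025 = 0.097655 m
ew = 1.3210 - 2*0.097655 = 1.12569 m
A = 0.25 * 1.12569^2 * tan(26.0150 deg)
A = 0.1546 m^2


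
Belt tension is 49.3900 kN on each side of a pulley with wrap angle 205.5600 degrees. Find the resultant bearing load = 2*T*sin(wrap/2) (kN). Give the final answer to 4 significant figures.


F = 2 * 49.3900 * sin(205.5600/2 deg)
F = 96.33 kN


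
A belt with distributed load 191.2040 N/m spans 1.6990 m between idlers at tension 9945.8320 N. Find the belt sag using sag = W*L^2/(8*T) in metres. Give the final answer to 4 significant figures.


sag = 191.2040 * 1.6990^2 / (8 * 9945.8320)
sag = 0.006937 m


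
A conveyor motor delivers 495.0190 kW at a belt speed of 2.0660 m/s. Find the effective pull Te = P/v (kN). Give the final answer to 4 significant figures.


Te = P / v = 495.0190 / 2.0660
Te = 239.6 kN


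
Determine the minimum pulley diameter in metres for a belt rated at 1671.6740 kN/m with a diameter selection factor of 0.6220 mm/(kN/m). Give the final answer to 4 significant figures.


D = 1671.6740 * 0.6220 / 1000
D = 1.040 m


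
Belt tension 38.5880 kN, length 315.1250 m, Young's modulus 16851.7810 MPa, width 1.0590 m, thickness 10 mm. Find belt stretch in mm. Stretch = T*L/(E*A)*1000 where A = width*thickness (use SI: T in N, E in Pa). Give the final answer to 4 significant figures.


A = 1.0590 * 0.01 = 0.01059 m^2
Stretch = 38.5880*1000 * 315.1250 / (16851.7810e6 * 0.01059) * 1000
Stretch = 68.14 mm


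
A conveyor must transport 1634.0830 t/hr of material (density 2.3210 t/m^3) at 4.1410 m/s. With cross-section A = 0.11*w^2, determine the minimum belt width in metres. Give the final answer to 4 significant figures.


A_req = 1634.0830 / (4.1410 * 2.3210 * 3600) = 0.0472271 m^2
w = sqrt(0.0472271 / 0.11)
w = 0.6552 m


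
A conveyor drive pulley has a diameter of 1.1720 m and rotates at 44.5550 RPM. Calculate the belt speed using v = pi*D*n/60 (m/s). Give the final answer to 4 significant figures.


v = pi * 1.1720 * 44.5550 / 60
v = 2.734 m/s


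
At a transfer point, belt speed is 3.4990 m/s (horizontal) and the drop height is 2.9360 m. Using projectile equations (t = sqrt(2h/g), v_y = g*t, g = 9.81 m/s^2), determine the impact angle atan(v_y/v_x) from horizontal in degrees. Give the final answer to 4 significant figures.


t = sqrt(2*2.9360/9.81) = 0.773675 s
v_y = 9.81 * 0.773675 = 7.58975 m/s
angle = atan(7.58975 / 3.4990) = 65.25 deg


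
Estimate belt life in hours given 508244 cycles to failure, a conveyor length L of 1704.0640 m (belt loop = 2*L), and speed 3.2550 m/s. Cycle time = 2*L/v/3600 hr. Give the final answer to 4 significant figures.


cycle_time = 2 * 1704.0640 / 3.2550 / 3600 = 0.290846 hr
life = 508244 * 0.290846 = 147800 hours


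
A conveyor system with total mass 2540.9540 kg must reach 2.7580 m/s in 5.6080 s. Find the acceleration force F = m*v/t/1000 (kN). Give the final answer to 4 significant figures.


F = 2540.9540 * 2.7580 / 5.6080 / 1000
F = 1.250 kN


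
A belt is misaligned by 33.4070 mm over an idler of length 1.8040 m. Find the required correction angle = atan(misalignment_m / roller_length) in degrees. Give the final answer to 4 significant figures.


misalign_m = 33.4070 / 1000 = 0.033407 m
angle = atan(0.033407 / 1.8040)
angle = 1.061 deg


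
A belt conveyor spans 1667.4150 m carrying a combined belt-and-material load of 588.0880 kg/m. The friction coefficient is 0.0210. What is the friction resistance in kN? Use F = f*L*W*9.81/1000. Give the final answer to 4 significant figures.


F = 0.0210 * 1667.4150 * 588.0880 * 9.81 / 1000
F = 202.0 kN


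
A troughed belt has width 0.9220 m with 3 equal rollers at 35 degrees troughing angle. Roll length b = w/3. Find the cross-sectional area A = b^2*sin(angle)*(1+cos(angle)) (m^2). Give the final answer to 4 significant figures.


b = 0.9220/3 = 0.307333 m
A = 0.307333^2 * sin(35 deg) * (1 + cos(35 deg))
A = 0.09856 m^2


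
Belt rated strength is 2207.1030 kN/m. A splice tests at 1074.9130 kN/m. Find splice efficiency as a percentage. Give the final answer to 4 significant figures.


Eff = 1074.9130 / 2207.1030 * 100
Eff = 48.70 %


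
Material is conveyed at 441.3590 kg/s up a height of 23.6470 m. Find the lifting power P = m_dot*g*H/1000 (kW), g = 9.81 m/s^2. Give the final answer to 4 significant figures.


P = 441.3590 * 9.81 * 23.6470 / 1000
P = 102.4 kW


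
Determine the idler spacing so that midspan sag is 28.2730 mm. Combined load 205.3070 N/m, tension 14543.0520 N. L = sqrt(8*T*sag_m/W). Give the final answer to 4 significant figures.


sag = 28.2730/1000 = 0.028273 m
L = sqrt(8 * 14543.0520 * 0.028273 / 205.3070)
L = 4.003 m


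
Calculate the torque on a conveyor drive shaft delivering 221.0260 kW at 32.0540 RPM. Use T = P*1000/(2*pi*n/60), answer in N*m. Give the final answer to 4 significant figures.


omega = 2*pi*32.0540/60 = 3.35669 rad/s
T = 221.0260*1000 / 3.35669
T = 65850 N*m


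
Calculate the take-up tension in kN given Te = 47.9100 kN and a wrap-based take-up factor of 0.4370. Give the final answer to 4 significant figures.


T_tu = 47.9100 * 0.4370
T_tu = 20.94 kN


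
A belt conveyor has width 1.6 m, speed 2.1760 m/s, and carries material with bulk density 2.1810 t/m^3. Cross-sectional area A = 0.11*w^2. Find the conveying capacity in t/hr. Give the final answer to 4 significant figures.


A = 0.11 * 1.6^2 = 0.2816 m^2
C = 0.2816 * 2.1760 * 2.1810 * 3600
C = 4811 t/hr


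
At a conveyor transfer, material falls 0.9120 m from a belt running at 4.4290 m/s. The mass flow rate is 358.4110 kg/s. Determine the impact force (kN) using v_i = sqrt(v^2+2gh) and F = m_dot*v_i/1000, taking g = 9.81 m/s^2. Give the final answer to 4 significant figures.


v_i = sqrt(4.4290^2 + 2*9.81*0.9120) = 6.1245 m/s
F = 358.4110 * 6.1245 / 1000
F = 2.195 kN


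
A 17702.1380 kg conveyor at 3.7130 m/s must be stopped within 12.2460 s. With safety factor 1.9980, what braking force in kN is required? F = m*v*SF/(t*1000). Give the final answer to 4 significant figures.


F = 17702.1380 * 3.7130 / 12.2460 * 1.9980 / 1000
F = 10.72 kN


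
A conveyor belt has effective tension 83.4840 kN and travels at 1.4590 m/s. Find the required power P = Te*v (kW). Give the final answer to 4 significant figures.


P = Te * v = 83.4840 * 1.4590
P = 121.8 kW


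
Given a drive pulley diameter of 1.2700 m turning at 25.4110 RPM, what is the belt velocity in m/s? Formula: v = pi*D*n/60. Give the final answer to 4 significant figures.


v = pi * 1.2700 * 25.4110 / 60
v = 1.690 m/s


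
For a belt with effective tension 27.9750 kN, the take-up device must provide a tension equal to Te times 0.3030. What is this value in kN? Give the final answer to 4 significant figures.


T_tu = 27.9750 * 0.3030
T_tu = 8.476 kN


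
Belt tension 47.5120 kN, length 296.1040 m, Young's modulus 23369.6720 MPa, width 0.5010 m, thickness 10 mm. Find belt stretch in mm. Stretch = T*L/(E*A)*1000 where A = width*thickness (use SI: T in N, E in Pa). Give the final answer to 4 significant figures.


A = 0.5010 * 0.01 = 0.00501 m^2
Stretch = 47.5120*1000 * 296.1040 / (23369.6720e6 * 0.00501) * 1000
Stretch = 120.2 mm


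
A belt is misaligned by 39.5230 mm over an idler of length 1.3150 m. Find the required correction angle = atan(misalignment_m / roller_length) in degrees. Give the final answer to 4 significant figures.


misalign_m = 39.5230 / 1000 = 0.039523 m
angle = atan(0.039523 / 1.3150)
angle = 1.722 deg


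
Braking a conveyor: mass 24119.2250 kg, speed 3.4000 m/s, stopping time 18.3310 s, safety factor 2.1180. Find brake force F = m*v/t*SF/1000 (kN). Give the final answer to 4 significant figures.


F = 24119.2250 * 3.4000 / 18.3310 * 2.1180 / 1000
F = 9.475 kN


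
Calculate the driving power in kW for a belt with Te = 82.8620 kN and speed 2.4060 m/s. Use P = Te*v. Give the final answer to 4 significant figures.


P = Te * v = 82.8620 * 2.4060
P = 199.4 kW


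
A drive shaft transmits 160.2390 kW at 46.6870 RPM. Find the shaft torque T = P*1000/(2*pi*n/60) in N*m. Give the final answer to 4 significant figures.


omega = 2*pi*46.6870/60 = 4.88905 rad/s
T = 160.2390*1000 / 4.88905
T = 32780 N*m


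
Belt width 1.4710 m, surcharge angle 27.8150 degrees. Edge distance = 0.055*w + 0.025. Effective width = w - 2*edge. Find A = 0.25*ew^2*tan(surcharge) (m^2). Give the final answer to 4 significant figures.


edge = 0.055*1.4710 + 0.025 = 0.105905 m
ew = 1.4710 - 2*0.105905 = 1.25919 m
A = 0.25 * 1.25919^2 * tan(27.8150 deg)
A = 0.2091 m^2


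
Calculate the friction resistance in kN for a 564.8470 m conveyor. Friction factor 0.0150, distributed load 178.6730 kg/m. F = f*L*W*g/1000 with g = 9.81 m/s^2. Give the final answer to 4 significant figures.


F = 0.0150 * 564.8470 * 178.6730 * 9.81 / 1000
F = 14.85 kN


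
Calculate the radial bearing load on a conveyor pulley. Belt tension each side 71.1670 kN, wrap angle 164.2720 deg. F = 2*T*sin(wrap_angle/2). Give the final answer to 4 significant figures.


F = 2 * 71.1670 * sin(164.2720/2 deg)
F = 141.0 kN


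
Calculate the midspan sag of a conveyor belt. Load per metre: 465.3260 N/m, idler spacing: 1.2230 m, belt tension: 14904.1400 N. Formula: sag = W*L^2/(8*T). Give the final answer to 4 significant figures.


sag = 465.3260 * 1.2230^2 / (8 * 14904.1400)
sag = 0.005837 m


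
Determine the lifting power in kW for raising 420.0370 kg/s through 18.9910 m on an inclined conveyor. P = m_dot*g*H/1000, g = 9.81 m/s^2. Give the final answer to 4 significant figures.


P = 420.0370 * 9.81 * 18.9910 / 1000
P = 78.25 kW


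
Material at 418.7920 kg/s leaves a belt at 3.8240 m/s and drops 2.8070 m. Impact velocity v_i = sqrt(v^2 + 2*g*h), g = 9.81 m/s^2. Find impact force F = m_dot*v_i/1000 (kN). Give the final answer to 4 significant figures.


v_i = sqrt(3.8240^2 + 2*9.81*2.8070) = 8.34843 m/s
F = 418.7920 * 8.34843 / 1000
F = 3.496 kN


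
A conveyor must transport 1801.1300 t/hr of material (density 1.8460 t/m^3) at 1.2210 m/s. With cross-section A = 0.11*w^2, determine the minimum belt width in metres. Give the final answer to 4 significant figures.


A_req = 1801.1300 / (1.2210 * 1.8460 * 3600) = 0.22197 m^2
w = sqrt(0.22197 / 0.11)
w = 1.421 m


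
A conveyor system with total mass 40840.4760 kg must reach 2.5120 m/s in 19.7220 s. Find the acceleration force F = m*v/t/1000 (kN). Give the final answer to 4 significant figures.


F = 40840.4760 * 2.5120 / 19.7220 / 1000
F = 5.202 kN


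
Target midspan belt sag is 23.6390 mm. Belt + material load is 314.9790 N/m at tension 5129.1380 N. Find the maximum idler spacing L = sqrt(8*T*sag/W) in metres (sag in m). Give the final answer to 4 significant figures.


sag = 23.6390/1000 = 0.023639 m
L = sqrt(8 * 5129.1380 * 0.023639 / 314.9790)
L = 1.755 m


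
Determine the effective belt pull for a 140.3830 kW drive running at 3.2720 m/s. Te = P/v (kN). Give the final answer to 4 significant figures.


Te = P / v = 140.3830 / 3.2720
Te = 42.90 kN


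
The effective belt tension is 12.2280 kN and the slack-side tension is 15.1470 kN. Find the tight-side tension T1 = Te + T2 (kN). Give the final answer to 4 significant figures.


T1 = Te + T2 = 12.2280 + 15.1470
T1 = 27.38 kN


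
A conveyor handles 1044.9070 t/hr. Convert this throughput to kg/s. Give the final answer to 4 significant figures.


m_dot = 1044.9070 * 1000 / 3600
m_dot = 290.3 kg/s


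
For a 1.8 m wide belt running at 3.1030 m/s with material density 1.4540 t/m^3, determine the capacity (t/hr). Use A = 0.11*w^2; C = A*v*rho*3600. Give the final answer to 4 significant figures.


A = 0.11 * 1.8^2 = 0.3564 m^2
C = 0.3564 * 3.1030 * 1.4540 * 3600
C = 5789 t/hr


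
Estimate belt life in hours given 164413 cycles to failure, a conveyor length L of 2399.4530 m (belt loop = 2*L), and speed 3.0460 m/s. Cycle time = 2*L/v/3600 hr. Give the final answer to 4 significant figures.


cycle_time = 2 * 2399.4530 / 3.0460 / 3600 = 0.437633 hr
life = 164413 * 0.437633 = 71950 hours


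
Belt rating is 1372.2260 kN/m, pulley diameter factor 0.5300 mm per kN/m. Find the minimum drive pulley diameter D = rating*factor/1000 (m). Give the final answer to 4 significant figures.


D = 1372.2260 * 0.5300 / 1000
D = 0.7273 m


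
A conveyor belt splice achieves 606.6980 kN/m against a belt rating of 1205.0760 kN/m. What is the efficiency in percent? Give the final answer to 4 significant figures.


Eff = 606.6980 / 1205.0760 * 100
Eff = 50.35 %


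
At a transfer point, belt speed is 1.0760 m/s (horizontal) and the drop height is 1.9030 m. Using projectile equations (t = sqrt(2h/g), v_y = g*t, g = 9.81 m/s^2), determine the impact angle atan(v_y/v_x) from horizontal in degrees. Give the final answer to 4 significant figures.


t = sqrt(2*1.9030/9.81) = 0.622874 s
v_y = 9.81 * 0.622874 = 6.11039 m/s
angle = atan(6.11039 / 1.0760) = 80.01 deg


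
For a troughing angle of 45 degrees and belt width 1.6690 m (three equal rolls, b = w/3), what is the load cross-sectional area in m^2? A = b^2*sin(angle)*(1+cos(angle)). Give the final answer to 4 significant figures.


b = 1.6690/3 = 0.556333 m
A = 0.556333^2 * sin(45 deg) * (1 + cos(45 deg))
A = 0.3736 m^2


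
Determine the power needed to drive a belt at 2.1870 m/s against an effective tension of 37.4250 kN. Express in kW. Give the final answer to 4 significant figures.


P = Te * v = 37.4250 * 2.1870
P = 81.85 kW


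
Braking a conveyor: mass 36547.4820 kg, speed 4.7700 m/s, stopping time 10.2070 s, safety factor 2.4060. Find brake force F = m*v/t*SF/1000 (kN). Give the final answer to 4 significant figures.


F = 36547.4820 * 4.7700 / 10.2070 * 2.4060 / 1000
F = 41.09 kN


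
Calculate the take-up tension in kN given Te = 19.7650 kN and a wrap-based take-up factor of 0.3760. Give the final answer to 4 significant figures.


T_tu = 19.7650 * 0.3760
T_tu = 7.432 kN


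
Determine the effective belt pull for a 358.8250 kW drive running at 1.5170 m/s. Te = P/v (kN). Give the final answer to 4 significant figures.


Te = P / v = 358.8250 / 1.5170
Te = 236.5 kN


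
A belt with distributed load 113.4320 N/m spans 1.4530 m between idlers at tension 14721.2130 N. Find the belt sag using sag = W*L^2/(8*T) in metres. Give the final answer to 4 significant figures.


sag = 113.4320 * 1.4530^2 / (8 * 14721.2130)
sag = 0.002033 m


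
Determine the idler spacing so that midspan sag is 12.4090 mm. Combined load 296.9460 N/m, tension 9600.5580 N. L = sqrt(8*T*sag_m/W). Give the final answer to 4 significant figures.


sag = 12.4090/1000 = 0.012409 m
L = sqrt(8 * 9600.5580 * 0.012409 / 296.9460)
L = 1.792 m


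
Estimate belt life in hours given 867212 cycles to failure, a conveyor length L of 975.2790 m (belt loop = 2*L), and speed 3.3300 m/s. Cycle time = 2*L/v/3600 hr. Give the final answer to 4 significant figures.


cycle_time = 2 * 975.2790 / 3.3300 / 3600 = 0.162709 hr
life = 867212 * 0.162709 = 141100 hours


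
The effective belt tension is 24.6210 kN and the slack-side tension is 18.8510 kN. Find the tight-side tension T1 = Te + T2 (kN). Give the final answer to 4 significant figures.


T1 = Te + T2 = 24.6210 + 18.8510
T1 = 43.47 kN


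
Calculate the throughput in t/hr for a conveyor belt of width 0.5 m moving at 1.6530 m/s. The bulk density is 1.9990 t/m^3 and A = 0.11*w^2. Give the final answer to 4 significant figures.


A = 0.11 * 0.5^2 = 0.0275 m^2
C = 0.0275 * 1.6530 * 1.9990 * 3600
C = 327.1 t/hr


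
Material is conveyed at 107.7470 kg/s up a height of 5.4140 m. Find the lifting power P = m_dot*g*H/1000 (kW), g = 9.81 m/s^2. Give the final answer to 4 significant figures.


P = 107.7470 * 9.81 * 5.4140 / 1000
P = 5.723 kW


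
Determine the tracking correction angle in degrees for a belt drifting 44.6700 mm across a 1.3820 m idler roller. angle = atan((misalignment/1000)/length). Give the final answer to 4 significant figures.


misalign_m = 44.6700 / 1000 = 0.044670 m
angle = atan(0.044670 / 1.3820)
angle = 1.851 deg


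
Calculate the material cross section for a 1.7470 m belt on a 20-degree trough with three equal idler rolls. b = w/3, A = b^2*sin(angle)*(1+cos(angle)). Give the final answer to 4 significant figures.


b = 1.7470/3 = 0.582333 m
A = 0.582333^2 * sin(20 deg) * (1 + cos(20 deg))
A = 0.2250 m^2


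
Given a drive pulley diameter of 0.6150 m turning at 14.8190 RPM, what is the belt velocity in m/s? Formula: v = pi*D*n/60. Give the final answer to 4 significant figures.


v = pi * 0.6150 * 14.8190 / 60
v = 0.4772 m/s


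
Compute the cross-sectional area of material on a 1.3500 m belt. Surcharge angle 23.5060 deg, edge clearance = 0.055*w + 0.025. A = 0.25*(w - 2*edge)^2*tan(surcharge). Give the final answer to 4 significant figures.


edge = 0.055*1.3500 + 0.025 = 0.09925 m
ew = 1.3500 - 2*0.09925 = 1.1515 m
A = 0.25 * 1.1515^2 * tan(23.5060 deg)
A = 0.1442 m^2


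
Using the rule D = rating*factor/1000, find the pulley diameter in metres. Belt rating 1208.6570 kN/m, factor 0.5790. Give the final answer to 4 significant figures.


D = 1208.6570 * 0.5790 / 1000
D = 0.6998 m


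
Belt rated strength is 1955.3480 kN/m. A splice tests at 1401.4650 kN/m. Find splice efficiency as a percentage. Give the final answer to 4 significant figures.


Eff = 1401.4650 / 1955.3480 * 100
Eff = 71.67 %


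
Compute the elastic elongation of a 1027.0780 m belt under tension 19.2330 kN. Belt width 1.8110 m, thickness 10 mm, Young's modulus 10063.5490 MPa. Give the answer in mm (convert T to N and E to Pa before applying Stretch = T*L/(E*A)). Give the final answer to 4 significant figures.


A = 1.8110 * 0.01 = 0.01811 m^2
Stretch = 19.2330*1000 * 1027.0780 / (10063.5490e6 * 0.01811) * 1000
Stretch = 108.4 mm


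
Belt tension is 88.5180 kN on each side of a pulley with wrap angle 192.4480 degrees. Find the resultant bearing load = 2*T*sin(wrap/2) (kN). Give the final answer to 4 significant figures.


F = 2 * 88.5180 * sin(192.4480/2 deg)
F = 176.0 kN


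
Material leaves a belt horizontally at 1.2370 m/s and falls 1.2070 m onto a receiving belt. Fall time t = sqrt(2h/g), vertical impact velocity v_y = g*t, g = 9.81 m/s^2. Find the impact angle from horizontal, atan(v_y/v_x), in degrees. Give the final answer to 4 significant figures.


t = sqrt(2*1.2070/9.81) = 0.49606 s
v_y = 9.81 * 0.49606 = 4.86635 m/s
angle = atan(4.86635 / 1.2370) = 75.74 deg


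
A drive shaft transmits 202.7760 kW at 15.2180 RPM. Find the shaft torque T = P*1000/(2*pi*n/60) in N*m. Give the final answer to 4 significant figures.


omega = 2*pi*15.2180/60 = 1.59363 rad/s
T = 202.7760*1000 / 1.59363
T = 127200 N*m


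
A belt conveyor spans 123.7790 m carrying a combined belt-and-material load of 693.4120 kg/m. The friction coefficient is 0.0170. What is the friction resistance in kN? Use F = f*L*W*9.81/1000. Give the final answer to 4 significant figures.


F = 0.0170 * 123.7790 * 693.4120 * 9.81 / 1000
F = 14.31 kN


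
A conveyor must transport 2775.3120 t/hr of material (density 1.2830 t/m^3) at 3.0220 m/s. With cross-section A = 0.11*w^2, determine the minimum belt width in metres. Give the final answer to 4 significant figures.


A_req = 2775.3120 / (3.0220 * 1.2830 * 3600) = 0.198833 m^2
w = sqrt(0.198833 / 0.11)
w = 1.344 m


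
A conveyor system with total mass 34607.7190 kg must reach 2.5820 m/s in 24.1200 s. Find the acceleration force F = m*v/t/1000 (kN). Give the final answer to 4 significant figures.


F = 34607.7190 * 2.5820 / 24.1200 / 1000
F = 3.705 kN


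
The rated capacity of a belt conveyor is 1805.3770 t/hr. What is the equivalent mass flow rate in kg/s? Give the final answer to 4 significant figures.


m_dot = 1805.3770 * 1000 / 3600
m_dot = 501.5 kg/s


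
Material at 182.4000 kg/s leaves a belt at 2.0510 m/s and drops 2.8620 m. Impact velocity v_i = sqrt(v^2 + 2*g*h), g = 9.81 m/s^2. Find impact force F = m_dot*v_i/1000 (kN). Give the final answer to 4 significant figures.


v_i = sqrt(2.0510^2 + 2*9.81*2.8620) = 7.76911 m/s
F = 182.4000 * 7.76911 / 1000
F = 1.417 kN


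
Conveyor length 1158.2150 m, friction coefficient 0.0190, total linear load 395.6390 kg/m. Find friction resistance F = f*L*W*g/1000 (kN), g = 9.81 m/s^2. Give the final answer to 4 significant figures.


F = 0.0190 * 1158.2150 * 395.6390 * 9.81 / 1000
F = 85.41 kN


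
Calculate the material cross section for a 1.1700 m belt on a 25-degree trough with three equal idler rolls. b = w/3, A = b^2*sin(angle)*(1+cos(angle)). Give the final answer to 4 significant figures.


b = 1.1700/3 = 0.39 m
A = 0.39^2 * sin(25 deg) * (1 + cos(25 deg))
A = 0.1225 m^2


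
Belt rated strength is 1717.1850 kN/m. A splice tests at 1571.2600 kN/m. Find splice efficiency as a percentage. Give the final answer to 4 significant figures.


Eff = 1571.2600 / 1717.1850 * 100
Eff = 91.50 %


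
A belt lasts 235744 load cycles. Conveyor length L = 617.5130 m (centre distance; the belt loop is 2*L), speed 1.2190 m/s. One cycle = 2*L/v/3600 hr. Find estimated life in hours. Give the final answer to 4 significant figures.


cycle_time = 2 * 617.5130 / 1.2190 / 3600 = 0.28143 hr
life = 235744 * 0.28143 = 66350 hours


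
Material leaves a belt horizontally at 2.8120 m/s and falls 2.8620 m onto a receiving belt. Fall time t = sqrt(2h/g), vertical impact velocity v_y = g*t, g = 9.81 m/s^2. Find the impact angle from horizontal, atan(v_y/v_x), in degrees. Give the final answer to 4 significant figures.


t = sqrt(2*2.8620/9.81) = 0.763863 s
v_y = 9.81 * 0.763863 = 7.4935 m/s
angle = atan(7.4935 / 2.8120) = 69.43 deg


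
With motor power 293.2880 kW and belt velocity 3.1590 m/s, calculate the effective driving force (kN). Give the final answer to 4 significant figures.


Te = P / v = 293.2880 / 3.1590
Te = 92.84 kN


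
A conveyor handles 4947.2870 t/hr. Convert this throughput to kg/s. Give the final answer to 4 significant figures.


m_dot = 4947.2870 * 1000 / 3600
m_dot = 1374 kg/s


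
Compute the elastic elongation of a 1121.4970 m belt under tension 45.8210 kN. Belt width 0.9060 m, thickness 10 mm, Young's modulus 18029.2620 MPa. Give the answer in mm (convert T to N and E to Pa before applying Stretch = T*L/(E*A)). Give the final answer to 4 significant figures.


A = 0.9060 * 0.01 = 0.00906 m^2
Stretch = 45.8210*1000 * 1121.4970 / (18029.2620e6 * 0.00906) * 1000
Stretch = 314.6 mm


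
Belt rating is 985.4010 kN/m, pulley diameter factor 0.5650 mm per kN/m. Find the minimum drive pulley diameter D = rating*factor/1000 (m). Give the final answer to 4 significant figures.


D = 985.4010 * 0.5650 / 1000
D = 0.5568 m


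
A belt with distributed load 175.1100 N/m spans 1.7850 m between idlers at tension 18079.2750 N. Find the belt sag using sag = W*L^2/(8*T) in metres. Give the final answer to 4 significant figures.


sag = 175.1100 * 1.7850^2 / (8 * 18079.2750)
sag = 0.003858 m


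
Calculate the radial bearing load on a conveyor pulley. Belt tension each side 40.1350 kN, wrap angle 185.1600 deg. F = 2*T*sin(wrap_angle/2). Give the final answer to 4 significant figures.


F = 2 * 40.1350 * sin(185.1600/2 deg)
F = 80.19 kN


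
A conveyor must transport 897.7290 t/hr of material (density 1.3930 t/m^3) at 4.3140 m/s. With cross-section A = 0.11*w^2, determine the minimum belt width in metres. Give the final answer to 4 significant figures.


A_req = 897.7290 / (4.3140 * 1.3930 * 3600) = 0.0414965 m^2
w = sqrt(0.0414965 / 0.11)
w = 0.6142 m


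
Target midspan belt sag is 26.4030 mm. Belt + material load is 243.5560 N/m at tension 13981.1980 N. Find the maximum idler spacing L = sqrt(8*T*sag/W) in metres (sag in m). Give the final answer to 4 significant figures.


sag = 26.4030/1000 = 0.026403 m
L = sqrt(8 * 13981.1980 * 0.026403 / 243.5560)
L = 3.482 m


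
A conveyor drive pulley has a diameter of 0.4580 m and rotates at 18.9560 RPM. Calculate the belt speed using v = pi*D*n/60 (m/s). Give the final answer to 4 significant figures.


v = pi * 0.4580 * 18.9560 / 60
v = 0.4546 m/s


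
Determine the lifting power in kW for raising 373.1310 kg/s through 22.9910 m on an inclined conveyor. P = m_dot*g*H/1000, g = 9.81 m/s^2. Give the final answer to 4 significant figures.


P = 373.1310 * 9.81 * 22.9910 / 1000
P = 84.16 kW


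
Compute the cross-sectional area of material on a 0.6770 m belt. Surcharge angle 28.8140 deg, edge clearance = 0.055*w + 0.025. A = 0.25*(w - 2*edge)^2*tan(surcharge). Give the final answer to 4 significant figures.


edge = 0.055*0.6770 + 0.025 = 0.062235 m
ew = 0.6770 - 2*0.062235 = 0.55253 m
A = 0.25 * 0.55253^2 * tan(28.8140 deg)
A = 0.04198 m^2


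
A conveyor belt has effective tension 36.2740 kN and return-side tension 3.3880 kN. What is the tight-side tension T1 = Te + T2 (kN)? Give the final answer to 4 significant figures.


T1 = Te + T2 = 36.2740 + 3.3880
T1 = 39.66 kN


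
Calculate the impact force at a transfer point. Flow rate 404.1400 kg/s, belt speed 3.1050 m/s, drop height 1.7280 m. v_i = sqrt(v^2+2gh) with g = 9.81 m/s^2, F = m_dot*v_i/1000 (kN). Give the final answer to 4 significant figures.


v_i = sqrt(3.1050^2 + 2*9.81*1.7280) = 6.59882 m/s
F = 404.1400 * 6.59882 / 1000
F = 2.667 kN


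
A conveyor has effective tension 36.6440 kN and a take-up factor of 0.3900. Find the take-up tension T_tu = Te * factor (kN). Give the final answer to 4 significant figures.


T_tu = 36.6440 * 0.3900
T_tu = 14.29 kN


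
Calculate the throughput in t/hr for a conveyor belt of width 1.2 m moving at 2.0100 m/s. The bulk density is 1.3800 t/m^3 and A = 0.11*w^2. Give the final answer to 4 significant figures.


A = 0.11 * 1.2^2 = 0.1584 m^2
C = 0.1584 * 2.0100 * 1.3800 * 3600
C = 1582 t/hr


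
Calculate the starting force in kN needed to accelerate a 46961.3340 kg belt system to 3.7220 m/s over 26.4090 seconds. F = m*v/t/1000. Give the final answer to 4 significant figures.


F = 46961.3340 * 3.7220 / 26.4090 / 1000
F = 6.619 kN


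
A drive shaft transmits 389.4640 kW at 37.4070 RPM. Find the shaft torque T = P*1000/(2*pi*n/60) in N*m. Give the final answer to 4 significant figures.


omega = 2*pi*37.4070/60 = 3.91725 rad/s
T = 389.4640*1000 / 3.91725
T = 99420 N*m


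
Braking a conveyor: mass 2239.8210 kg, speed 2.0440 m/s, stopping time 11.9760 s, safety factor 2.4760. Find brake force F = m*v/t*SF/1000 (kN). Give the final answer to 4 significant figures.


F = 2239.8210 * 2.0440 / 11.9760 * 2.4760 / 1000
F = 0.9465 kN


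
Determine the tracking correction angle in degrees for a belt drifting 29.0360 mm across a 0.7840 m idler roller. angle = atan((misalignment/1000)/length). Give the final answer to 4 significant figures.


misalign_m = 29.0360 / 1000 = 0.029036 m
angle = atan(0.029036 / 0.7840)
angle = 2.121 deg


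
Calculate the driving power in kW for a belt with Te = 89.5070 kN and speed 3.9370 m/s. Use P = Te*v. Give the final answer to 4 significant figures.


P = Te * v = 89.5070 * 3.9370
P = 352.4 kW
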